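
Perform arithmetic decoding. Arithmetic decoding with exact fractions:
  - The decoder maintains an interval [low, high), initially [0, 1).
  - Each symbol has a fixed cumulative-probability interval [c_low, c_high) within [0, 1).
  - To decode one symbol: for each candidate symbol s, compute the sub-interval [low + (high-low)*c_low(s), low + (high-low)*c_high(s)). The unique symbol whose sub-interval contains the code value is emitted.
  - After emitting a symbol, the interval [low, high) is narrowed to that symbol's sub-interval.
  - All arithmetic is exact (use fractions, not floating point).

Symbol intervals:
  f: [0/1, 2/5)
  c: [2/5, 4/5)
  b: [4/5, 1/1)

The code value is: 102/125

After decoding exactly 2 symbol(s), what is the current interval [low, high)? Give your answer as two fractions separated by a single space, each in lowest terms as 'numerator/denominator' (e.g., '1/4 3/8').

Step 1: interval [0/1, 1/1), width = 1/1 - 0/1 = 1/1
  'f': [0/1 + 1/1*0/1, 0/1 + 1/1*2/5) = [0/1, 2/5)
  'c': [0/1 + 1/1*2/5, 0/1 + 1/1*4/5) = [2/5, 4/5)
  'b': [0/1 + 1/1*4/5, 0/1 + 1/1*1/1) = [4/5, 1/1) <- contains code 102/125
  emit 'b', narrow to [4/5, 1/1)
Step 2: interval [4/5, 1/1), width = 1/1 - 4/5 = 1/5
  'f': [4/5 + 1/5*0/1, 4/5 + 1/5*2/5) = [4/5, 22/25) <- contains code 102/125
  'c': [4/5 + 1/5*2/5, 4/5 + 1/5*4/5) = [22/25, 24/25)
  'b': [4/5 + 1/5*4/5, 4/5 + 1/5*1/1) = [24/25, 1/1)
  emit 'f', narrow to [4/5, 22/25)

Answer: 4/5 22/25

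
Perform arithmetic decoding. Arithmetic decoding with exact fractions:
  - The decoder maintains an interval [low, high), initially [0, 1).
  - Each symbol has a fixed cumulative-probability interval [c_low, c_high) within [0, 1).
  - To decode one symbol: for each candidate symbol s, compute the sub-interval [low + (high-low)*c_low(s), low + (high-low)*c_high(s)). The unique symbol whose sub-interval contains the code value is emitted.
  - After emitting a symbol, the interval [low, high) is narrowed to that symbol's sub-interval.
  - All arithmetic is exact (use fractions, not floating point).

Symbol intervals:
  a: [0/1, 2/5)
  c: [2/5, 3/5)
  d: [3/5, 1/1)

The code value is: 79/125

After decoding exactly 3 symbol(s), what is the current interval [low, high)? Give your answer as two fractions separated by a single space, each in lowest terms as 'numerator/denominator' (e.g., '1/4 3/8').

Answer: 3/5 83/125

Derivation:
Step 1: interval [0/1, 1/1), width = 1/1 - 0/1 = 1/1
  'a': [0/1 + 1/1*0/1, 0/1 + 1/1*2/5) = [0/1, 2/5)
  'c': [0/1 + 1/1*2/5, 0/1 + 1/1*3/5) = [2/5, 3/5)
  'd': [0/1 + 1/1*3/5, 0/1 + 1/1*1/1) = [3/5, 1/1) <- contains code 79/125
  emit 'd', narrow to [3/5, 1/1)
Step 2: interval [3/5, 1/1), width = 1/1 - 3/5 = 2/5
  'a': [3/5 + 2/5*0/1, 3/5 + 2/5*2/5) = [3/5, 19/25) <- contains code 79/125
  'c': [3/5 + 2/5*2/5, 3/5 + 2/5*3/5) = [19/25, 21/25)
  'd': [3/5 + 2/5*3/5, 3/5 + 2/5*1/1) = [21/25, 1/1)
  emit 'a', narrow to [3/5, 19/25)
Step 3: interval [3/5, 19/25), width = 19/25 - 3/5 = 4/25
  'a': [3/5 + 4/25*0/1, 3/5 + 4/25*2/5) = [3/5, 83/125) <- contains code 79/125
  'c': [3/5 + 4/25*2/5, 3/5 + 4/25*3/5) = [83/125, 87/125)
  'd': [3/5 + 4/25*3/5, 3/5 + 4/25*1/1) = [87/125, 19/25)
  emit 'a', narrow to [3/5, 83/125)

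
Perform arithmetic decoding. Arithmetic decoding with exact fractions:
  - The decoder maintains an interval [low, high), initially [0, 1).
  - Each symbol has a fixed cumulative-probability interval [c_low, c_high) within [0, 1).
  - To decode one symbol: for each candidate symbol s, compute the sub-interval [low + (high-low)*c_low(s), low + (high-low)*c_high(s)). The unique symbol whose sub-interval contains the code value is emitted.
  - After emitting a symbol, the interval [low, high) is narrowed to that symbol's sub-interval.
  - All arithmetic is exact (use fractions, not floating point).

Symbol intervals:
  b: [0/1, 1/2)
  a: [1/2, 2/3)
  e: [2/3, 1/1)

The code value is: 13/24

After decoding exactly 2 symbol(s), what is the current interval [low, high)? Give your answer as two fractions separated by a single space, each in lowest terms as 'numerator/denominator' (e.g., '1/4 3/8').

Step 1: interval [0/1, 1/1), width = 1/1 - 0/1 = 1/1
  'b': [0/1 + 1/1*0/1, 0/1 + 1/1*1/2) = [0/1, 1/2)
  'a': [0/1 + 1/1*1/2, 0/1 + 1/1*2/3) = [1/2, 2/3) <- contains code 13/24
  'e': [0/1 + 1/1*2/3, 0/1 + 1/1*1/1) = [2/3, 1/1)
  emit 'a', narrow to [1/2, 2/3)
Step 2: interval [1/2, 2/3), width = 2/3 - 1/2 = 1/6
  'b': [1/2 + 1/6*0/1, 1/2 + 1/6*1/2) = [1/2, 7/12) <- contains code 13/24
  'a': [1/2 + 1/6*1/2, 1/2 + 1/6*2/3) = [7/12, 11/18)
  'e': [1/2 + 1/6*2/3, 1/2 + 1/6*1/1) = [11/18, 2/3)
  emit 'b', narrow to [1/2, 7/12)

Answer: 1/2 7/12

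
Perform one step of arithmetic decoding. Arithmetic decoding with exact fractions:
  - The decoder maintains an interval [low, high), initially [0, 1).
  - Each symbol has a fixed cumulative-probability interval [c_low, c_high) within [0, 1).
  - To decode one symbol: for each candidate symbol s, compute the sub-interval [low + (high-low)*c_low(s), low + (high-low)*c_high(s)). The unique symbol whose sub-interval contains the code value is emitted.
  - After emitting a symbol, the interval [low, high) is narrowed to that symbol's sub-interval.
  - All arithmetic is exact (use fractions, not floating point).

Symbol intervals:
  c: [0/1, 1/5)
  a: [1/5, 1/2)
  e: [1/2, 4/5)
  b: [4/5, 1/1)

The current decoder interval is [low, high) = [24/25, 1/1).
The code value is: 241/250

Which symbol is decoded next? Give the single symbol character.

Answer: c

Derivation:
Interval width = high − low = 1/1 − 24/25 = 1/25
Scaled code = (code − low) / width = (241/250 − 24/25) / 1/25 = 1/10
  c: [0/1, 1/5) ← scaled code falls here ✓
  a: [1/5, 1/2) 
  e: [1/2, 4/5) 
  b: [4/5, 1/1) 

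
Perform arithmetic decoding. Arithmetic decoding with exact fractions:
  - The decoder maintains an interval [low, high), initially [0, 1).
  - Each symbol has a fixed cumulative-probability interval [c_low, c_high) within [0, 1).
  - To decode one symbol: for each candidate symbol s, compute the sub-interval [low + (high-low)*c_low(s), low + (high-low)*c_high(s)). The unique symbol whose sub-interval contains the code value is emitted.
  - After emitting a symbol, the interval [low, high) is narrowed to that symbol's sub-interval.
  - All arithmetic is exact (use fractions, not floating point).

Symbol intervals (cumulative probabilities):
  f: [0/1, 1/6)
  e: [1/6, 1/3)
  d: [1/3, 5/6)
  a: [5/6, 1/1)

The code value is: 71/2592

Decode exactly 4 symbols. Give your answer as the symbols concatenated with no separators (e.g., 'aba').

Answer: ffaa

Derivation:
Step 1: interval [0/1, 1/1), width = 1/1 - 0/1 = 1/1
  'f': [0/1 + 1/1*0/1, 0/1 + 1/1*1/6) = [0/1, 1/6) <- contains code 71/2592
  'e': [0/1 + 1/1*1/6, 0/1 + 1/1*1/3) = [1/6, 1/3)
  'd': [0/1 + 1/1*1/3, 0/1 + 1/1*5/6) = [1/3, 5/6)
  'a': [0/1 + 1/1*5/6, 0/1 + 1/1*1/1) = [5/6, 1/1)
  emit 'f', narrow to [0/1, 1/6)
Step 2: interval [0/1, 1/6), width = 1/6 - 0/1 = 1/6
  'f': [0/1 + 1/6*0/1, 0/1 + 1/6*1/6) = [0/1, 1/36) <- contains code 71/2592
  'e': [0/1 + 1/6*1/6, 0/1 + 1/6*1/3) = [1/36, 1/18)
  'd': [0/1 + 1/6*1/3, 0/1 + 1/6*5/6) = [1/18, 5/36)
  'a': [0/1 + 1/6*5/6, 0/1 + 1/6*1/1) = [5/36, 1/6)
  emit 'f', narrow to [0/1, 1/36)
Step 3: interval [0/1, 1/36), width = 1/36 - 0/1 = 1/36
  'f': [0/1 + 1/36*0/1, 0/1 + 1/36*1/6) = [0/1, 1/216)
  'e': [0/1 + 1/36*1/6, 0/1 + 1/36*1/3) = [1/216, 1/108)
  'd': [0/1 + 1/36*1/3, 0/1 + 1/36*5/6) = [1/108, 5/216)
  'a': [0/1 + 1/36*5/6, 0/1 + 1/36*1/1) = [5/216, 1/36) <- contains code 71/2592
  emit 'a', narrow to [5/216, 1/36)
Step 4: interval [5/216, 1/36), width = 1/36 - 5/216 = 1/216
  'f': [5/216 + 1/216*0/1, 5/216 + 1/216*1/6) = [5/216, 31/1296)
  'e': [5/216 + 1/216*1/6, 5/216 + 1/216*1/3) = [31/1296, 2/81)
  'd': [5/216 + 1/216*1/3, 5/216 + 1/216*5/6) = [2/81, 35/1296)
  'a': [5/216 + 1/216*5/6, 5/216 + 1/216*1/1) = [35/1296, 1/36) <- contains code 71/2592
  emit 'a', narrow to [35/1296, 1/36)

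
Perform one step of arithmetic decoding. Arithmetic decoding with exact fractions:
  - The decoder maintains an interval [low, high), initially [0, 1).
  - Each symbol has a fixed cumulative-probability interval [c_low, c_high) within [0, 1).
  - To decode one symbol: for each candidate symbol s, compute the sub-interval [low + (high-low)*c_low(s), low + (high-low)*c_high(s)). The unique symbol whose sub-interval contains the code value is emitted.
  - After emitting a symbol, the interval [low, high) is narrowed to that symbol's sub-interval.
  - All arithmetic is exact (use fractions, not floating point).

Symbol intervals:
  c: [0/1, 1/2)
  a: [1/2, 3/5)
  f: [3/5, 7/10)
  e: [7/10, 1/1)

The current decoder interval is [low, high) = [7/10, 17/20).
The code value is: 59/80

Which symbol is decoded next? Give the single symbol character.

Answer: c

Derivation:
Interval width = high − low = 17/20 − 7/10 = 3/20
Scaled code = (code − low) / width = (59/80 − 7/10) / 3/20 = 1/4
  c: [0/1, 1/2) ← scaled code falls here ✓
  a: [1/2, 3/5) 
  f: [3/5, 7/10) 
  e: [7/10, 1/1) 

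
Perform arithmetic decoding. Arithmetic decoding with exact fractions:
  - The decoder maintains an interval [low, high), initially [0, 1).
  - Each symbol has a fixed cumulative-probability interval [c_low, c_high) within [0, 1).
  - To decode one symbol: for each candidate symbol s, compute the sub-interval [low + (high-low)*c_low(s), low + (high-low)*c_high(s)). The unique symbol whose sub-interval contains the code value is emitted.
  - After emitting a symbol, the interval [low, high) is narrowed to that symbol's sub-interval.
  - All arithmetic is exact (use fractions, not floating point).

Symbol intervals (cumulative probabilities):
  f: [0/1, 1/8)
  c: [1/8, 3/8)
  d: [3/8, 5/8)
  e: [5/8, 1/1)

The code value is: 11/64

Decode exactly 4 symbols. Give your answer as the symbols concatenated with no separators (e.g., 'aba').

Answer: cccd

Derivation:
Step 1: interval [0/1, 1/1), width = 1/1 - 0/1 = 1/1
  'f': [0/1 + 1/1*0/1, 0/1 + 1/1*1/8) = [0/1, 1/8)
  'c': [0/1 + 1/1*1/8, 0/1 + 1/1*3/8) = [1/8, 3/8) <- contains code 11/64
  'd': [0/1 + 1/1*3/8, 0/1 + 1/1*5/8) = [3/8, 5/8)
  'e': [0/1 + 1/1*5/8, 0/1 + 1/1*1/1) = [5/8, 1/1)
  emit 'c', narrow to [1/8, 3/8)
Step 2: interval [1/8, 3/8), width = 3/8 - 1/8 = 1/4
  'f': [1/8 + 1/4*0/1, 1/8 + 1/4*1/8) = [1/8, 5/32)
  'c': [1/8 + 1/4*1/8, 1/8 + 1/4*3/8) = [5/32, 7/32) <- contains code 11/64
  'd': [1/8 + 1/4*3/8, 1/8 + 1/4*5/8) = [7/32, 9/32)
  'e': [1/8 + 1/4*5/8, 1/8 + 1/4*1/1) = [9/32, 3/8)
  emit 'c', narrow to [5/32, 7/32)
Step 3: interval [5/32, 7/32), width = 7/32 - 5/32 = 1/16
  'f': [5/32 + 1/16*0/1, 5/32 + 1/16*1/8) = [5/32, 21/128)
  'c': [5/32 + 1/16*1/8, 5/32 + 1/16*3/8) = [21/128, 23/128) <- contains code 11/64
  'd': [5/32 + 1/16*3/8, 5/32 + 1/16*5/8) = [23/128, 25/128)
  'e': [5/32 + 1/16*5/8, 5/32 + 1/16*1/1) = [25/128, 7/32)
  emit 'c', narrow to [21/128, 23/128)
Step 4: interval [21/128, 23/128), width = 23/128 - 21/128 = 1/64
  'f': [21/128 + 1/64*0/1, 21/128 + 1/64*1/8) = [21/128, 85/512)
  'c': [21/128 + 1/64*1/8, 21/128 + 1/64*3/8) = [85/512, 87/512)
  'd': [21/128 + 1/64*3/8, 21/128 + 1/64*5/8) = [87/512, 89/512) <- contains code 11/64
  'e': [21/128 + 1/64*5/8, 21/128 + 1/64*1/1) = [89/512, 23/128)
  emit 'd', narrow to [87/512, 89/512)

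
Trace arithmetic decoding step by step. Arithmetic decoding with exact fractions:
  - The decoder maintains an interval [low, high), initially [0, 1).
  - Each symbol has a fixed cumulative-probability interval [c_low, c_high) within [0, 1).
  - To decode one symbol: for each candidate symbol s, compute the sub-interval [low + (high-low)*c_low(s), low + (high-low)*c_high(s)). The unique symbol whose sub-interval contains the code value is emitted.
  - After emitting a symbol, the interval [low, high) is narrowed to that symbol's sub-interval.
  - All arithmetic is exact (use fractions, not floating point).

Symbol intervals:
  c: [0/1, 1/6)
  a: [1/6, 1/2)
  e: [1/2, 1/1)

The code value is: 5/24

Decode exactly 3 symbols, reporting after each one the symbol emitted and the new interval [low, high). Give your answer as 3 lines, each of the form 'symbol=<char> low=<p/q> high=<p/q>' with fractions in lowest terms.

Answer: symbol=a low=1/6 high=1/2
symbol=c low=1/6 high=2/9
symbol=e low=7/36 high=2/9

Derivation:
Step 1: interval [0/1, 1/1), width = 1/1 - 0/1 = 1/1
  'c': [0/1 + 1/1*0/1, 0/1 + 1/1*1/6) = [0/1, 1/6)
  'a': [0/1 + 1/1*1/6, 0/1 + 1/1*1/2) = [1/6, 1/2) <- contains code 5/24
  'e': [0/1 + 1/1*1/2, 0/1 + 1/1*1/1) = [1/2, 1/1)
  emit 'a', narrow to [1/6, 1/2)
Step 2: interval [1/6, 1/2), width = 1/2 - 1/6 = 1/3
  'c': [1/6 + 1/3*0/1, 1/6 + 1/3*1/6) = [1/6, 2/9) <- contains code 5/24
  'a': [1/6 + 1/3*1/6, 1/6 + 1/3*1/2) = [2/9, 1/3)
  'e': [1/6 + 1/3*1/2, 1/6 + 1/3*1/1) = [1/3, 1/2)
  emit 'c', narrow to [1/6, 2/9)
Step 3: interval [1/6, 2/9), width = 2/9 - 1/6 = 1/18
  'c': [1/6 + 1/18*0/1, 1/6 + 1/18*1/6) = [1/6, 19/108)
  'a': [1/6 + 1/18*1/6, 1/6 + 1/18*1/2) = [19/108, 7/36)
  'e': [1/6 + 1/18*1/2, 1/6 + 1/18*1/1) = [7/36, 2/9) <- contains code 5/24
  emit 'e', narrow to [7/36, 2/9)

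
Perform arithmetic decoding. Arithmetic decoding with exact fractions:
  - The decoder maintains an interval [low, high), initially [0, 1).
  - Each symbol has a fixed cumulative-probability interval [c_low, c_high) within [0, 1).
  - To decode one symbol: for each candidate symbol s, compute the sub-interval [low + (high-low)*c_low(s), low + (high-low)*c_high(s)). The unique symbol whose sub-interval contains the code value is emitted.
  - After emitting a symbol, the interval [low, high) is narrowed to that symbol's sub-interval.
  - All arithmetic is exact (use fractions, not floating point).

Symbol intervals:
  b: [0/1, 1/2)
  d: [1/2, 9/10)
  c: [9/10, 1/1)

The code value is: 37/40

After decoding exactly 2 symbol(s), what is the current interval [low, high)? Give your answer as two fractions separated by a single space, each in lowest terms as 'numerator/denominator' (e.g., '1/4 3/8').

Answer: 9/10 19/20

Derivation:
Step 1: interval [0/1, 1/1), width = 1/1 - 0/1 = 1/1
  'b': [0/1 + 1/1*0/1, 0/1 + 1/1*1/2) = [0/1, 1/2)
  'd': [0/1 + 1/1*1/2, 0/1 + 1/1*9/10) = [1/2, 9/10)
  'c': [0/1 + 1/1*9/10, 0/1 + 1/1*1/1) = [9/10, 1/1) <- contains code 37/40
  emit 'c', narrow to [9/10, 1/1)
Step 2: interval [9/10, 1/1), width = 1/1 - 9/10 = 1/10
  'b': [9/10 + 1/10*0/1, 9/10 + 1/10*1/2) = [9/10, 19/20) <- contains code 37/40
  'd': [9/10 + 1/10*1/2, 9/10 + 1/10*9/10) = [19/20, 99/100)
  'c': [9/10 + 1/10*9/10, 9/10 + 1/10*1/1) = [99/100, 1/1)
  emit 'b', narrow to [9/10, 19/20)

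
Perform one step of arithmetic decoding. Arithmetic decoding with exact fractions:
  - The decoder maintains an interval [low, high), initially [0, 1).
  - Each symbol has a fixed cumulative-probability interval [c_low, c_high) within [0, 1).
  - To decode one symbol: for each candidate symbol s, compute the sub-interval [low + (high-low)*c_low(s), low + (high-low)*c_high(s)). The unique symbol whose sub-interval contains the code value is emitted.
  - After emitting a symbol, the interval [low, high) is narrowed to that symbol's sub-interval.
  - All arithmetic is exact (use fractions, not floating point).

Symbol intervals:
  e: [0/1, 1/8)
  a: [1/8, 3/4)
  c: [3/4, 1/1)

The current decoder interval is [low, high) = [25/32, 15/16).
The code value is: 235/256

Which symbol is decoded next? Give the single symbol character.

Answer: c

Derivation:
Interval width = high − low = 15/16 − 25/32 = 5/32
Scaled code = (code − low) / width = (235/256 − 25/32) / 5/32 = 7/8
  e: [0/1, 1/8) 
  a: [1/8, 3/4) 
  c: [3/4, 1/1) ← scaled code falls here ✓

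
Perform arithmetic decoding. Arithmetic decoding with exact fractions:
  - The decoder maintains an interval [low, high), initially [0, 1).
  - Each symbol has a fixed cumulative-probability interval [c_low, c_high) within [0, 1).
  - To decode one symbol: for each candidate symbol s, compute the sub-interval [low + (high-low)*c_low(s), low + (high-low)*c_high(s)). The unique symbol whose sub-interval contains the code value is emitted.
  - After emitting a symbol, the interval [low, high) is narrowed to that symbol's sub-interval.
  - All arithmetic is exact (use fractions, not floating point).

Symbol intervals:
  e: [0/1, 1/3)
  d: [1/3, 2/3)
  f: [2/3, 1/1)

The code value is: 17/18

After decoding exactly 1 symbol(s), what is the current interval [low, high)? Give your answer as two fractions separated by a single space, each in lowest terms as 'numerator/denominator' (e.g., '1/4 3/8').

Step 1: interval [0/1, 1/1), width = 1/1 - 0/1 = 1/1
  'e': [0/1 + 1/1*0/1, 0/1 + 1/1*1/3) = [0/1, 1/3)
  'd': [0/1 + 1/1*1/3, 0/1 + 1/1*2/3) = [1/3, 2/3)
  'f': [0/1 + 1/1*2/3, 0/1 + 1/1*1/1) = [2/3, 1/1) <- contains code 17/18
  emit 'f', narrow to [2/3, 1/1)

Answer: 2/3 1/1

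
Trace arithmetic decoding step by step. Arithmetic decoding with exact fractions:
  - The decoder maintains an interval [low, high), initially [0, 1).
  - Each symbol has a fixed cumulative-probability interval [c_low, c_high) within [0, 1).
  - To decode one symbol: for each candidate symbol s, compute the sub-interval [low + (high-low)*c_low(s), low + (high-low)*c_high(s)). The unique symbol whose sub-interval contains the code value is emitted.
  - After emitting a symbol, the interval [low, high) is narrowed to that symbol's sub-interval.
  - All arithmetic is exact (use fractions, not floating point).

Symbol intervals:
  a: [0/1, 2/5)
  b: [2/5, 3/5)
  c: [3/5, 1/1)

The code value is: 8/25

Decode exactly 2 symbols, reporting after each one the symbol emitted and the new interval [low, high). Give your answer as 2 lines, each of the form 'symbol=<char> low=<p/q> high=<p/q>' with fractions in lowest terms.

Answer: symbol=a low=0/1 high=2/5
symbol=c low=6/25 high=2/5

Derivation:
Step 1: interval [0/1, 1/1), width = 1/1 - 0/1 = 1/1
  'a': [0/1 + 1/1*0/1, 0/1 + 1/1*2/5) = [0/1, 2/5) <- contains code 8/25
  'b': [0/1 + 1/1*2/5, 0/1 + 1/1*3/5) = [2/5, 3/5)
  'c': [0/1 + 1/1*3/5, 0/1 + 1/1*1/1) = [3/5, 1/1)
  emit 'a', narrow to [0/1, 2/5)
Step 2: interval [0/1, 2/5), width = 2/5 - 0/1 = 2/5
  'a': [0/1 + 2/5*0/1, 0/1 + 2/5*2/5) = [0/1, 4/25)
  'b': [0/1 + 2/5*2/5, 0/1 + 2/5*3/5) = [4/25, 6/25)
  'c': [0/1 + 2/5*3/5, 0/1 + 2/5*1/1) = [6/25, 2/5) <- contains code 8/25
  emit 'c', narrow to [6/25, 2/5)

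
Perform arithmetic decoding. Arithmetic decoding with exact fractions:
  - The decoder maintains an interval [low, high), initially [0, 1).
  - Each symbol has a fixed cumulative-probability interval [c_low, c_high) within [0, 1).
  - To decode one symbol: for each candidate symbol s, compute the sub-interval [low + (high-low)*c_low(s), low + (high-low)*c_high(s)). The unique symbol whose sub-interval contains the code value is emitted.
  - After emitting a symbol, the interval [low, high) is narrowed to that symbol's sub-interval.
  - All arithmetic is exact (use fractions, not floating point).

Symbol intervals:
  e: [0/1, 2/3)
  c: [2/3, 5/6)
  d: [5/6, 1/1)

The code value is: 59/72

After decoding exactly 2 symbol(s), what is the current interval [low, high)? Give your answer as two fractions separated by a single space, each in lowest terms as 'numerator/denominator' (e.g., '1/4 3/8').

Answer: 29/36 5/6

Derivation:
Step 1: interval [0/1, 1/1), width = 1/1 - 0/1 = 1/1
  'e': [0/1 + 1/1*0/1, 0/1 + 1/1*2/3) = [0/1, 2/3)
  'c': [0/1 + 1/1*2/3, 0/1 + 1/1*5/6) = [2/3, 5/6) <- contains code 59/72
  'd': [0/1 + 1/1*5/6, 0/1 + 1/1*1/1) = [5/6, 1/1)
  emit 'c', narrow to [2/3, 5/6)
Step 2: interval [2/3, 5/6), width = 5/6 - 2/3 = 1/6
  'e': [2/3 + 1/6*0/1, 2/3 + 1/6*2/3) = [2/3, 7/9)
  'c': [2/3 + 1/6*2/3, 2/3 + 1/6*5/6) = [7/9, 29/36)
  'd': [2/3 + 1/6*5/6, 2/3 + 1/6*1/1) = [29/36, 5/6) <- contains code 59/72
  emit 'd', narrow to [29/36, 5/6)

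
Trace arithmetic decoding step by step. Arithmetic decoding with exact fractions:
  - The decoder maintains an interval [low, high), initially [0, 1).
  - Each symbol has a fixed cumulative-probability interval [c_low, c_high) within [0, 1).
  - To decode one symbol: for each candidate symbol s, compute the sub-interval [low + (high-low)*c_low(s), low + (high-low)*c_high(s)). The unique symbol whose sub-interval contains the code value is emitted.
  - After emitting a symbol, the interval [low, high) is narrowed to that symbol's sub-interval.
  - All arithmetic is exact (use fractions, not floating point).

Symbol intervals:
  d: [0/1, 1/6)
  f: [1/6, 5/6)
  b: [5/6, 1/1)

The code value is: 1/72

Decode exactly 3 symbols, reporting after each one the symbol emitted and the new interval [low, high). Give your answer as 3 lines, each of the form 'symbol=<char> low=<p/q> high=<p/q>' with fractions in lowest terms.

Step 1: interval [0/1, 1/1), width = 1/1 - 0/1 = 1/1
  'd': [0/1 + 1/1*0/1, 0/1 + 1/1*1/6) = [0/1, 1/6) <- contains code 1/72
  'f': [0/1 + 1/1*1/6, 0/1 + 1/1*5/6) = [1/6, 5/6)
  'b': [0/1 + 1/1*5/6, 0/1 + 1/1*1/1) = [5/6, 1/1)
  emit 'd', narrow to [0/1, 1/6)
Step 2: interval [0/1, 1/6), width = 1/6 - 0/1 = 1/6
  'd': [0/1 + 1/6*0/1, 0/1 + 1/6*1/6) = [0/1, 1/36) <- contains code 1/72
  'f': [0/1 + 1/6*1/6, 0/1 + 1/6*5/6) = [1/36, 5/36)
  'b': [0/1 + 1/6*5/6, 0/1 + 1/6*1/1) = [5/36, 1/6)
  emit 'd', narrow to [0/1, 1/36)
Step 3: interval [0/1, 1/36), width = 1/36 - 0/1 = 1/36
  'd': [0/1 + 1/36*0/1, 0/1 + 1/36*1/6) = [0/1, 1/216)
  'f': [0/1 + 1/36*1/6, 0/1 + 1/36*5/6) = [1/216, 5/216) <- contains code 1/72
  'b': [0/1 + 1/36*5/6, 0/1 + 1/36*1/1) = [5/216, 1/36)
  emit 'f', narrow to [1/216, 5/216)

Answer: symbol=d low=0/1 high=1/6
symbol=d low=0/1 high=1/36
symbol=f low=1/216 high=5/216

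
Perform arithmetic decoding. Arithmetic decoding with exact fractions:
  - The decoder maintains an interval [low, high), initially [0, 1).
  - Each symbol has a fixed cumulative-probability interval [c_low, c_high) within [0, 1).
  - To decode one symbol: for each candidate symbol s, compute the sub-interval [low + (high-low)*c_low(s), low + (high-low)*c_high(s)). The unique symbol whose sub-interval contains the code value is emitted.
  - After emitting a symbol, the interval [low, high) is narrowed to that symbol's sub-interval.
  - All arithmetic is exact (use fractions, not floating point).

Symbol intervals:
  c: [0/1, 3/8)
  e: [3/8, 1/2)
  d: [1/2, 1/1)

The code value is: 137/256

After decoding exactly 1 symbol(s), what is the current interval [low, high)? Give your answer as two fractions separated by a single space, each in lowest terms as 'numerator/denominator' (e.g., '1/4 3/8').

Answer: 1/2 1/1

Derivation:
Step 1: interval [0/1, 1/1), width = 1/1 - 0/1 = 1/1
  'c': [0/1 + 1/1*0/1, 0/1 + 1/1*3/8) = [0/1, 3/8)
  'e': [0/1 + 1/1*3/8, 0/1 + 1/1*1/2) = [3/8, 1/2)
  'd': [0/1 + 1/1*1/2, 0/1 + 1/1*1/1) = [1/2, 1/1) <- contains code 137/256
  emit 'd', narrow to [1/2, 1/1)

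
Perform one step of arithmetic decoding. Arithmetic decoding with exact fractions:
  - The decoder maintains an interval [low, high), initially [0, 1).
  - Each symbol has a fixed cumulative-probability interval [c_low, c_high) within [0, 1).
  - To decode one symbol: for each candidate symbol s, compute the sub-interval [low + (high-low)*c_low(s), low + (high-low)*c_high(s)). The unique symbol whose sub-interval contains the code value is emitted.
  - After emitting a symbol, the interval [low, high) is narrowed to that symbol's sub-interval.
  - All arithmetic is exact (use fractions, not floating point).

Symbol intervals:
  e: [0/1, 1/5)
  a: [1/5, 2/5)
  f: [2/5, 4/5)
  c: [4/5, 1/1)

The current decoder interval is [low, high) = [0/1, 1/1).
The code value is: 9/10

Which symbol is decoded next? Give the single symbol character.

Interval width = high − low = 1/1 − 0/1 = 1/1
Scaled code = (code − low) / width = (9/10 − 0/1) / 1/1 = 9/10
  e: [0/1, 1/5) 
  a: [1/5, 2/5) 
  f: [2/5, 4/5) 
  c: [4/5, 1/1) ← scaled code falls here ✓

Answer: c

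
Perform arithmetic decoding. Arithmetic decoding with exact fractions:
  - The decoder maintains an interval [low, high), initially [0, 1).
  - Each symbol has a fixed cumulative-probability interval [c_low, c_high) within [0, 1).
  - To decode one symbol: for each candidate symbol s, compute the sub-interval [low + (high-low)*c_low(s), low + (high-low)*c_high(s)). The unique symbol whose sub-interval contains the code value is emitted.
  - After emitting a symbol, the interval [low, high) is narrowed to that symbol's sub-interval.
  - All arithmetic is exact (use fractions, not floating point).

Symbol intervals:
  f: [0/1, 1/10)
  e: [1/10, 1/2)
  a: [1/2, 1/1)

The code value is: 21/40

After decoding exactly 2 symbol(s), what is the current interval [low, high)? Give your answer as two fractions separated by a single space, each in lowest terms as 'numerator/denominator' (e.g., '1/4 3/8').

Step 1: interval [0/1, 1/1), width = 1/1 - 0/1 = 1/1
  'f': [0/1 + 1/1*0/1, 0/1 + 1/1*1/10) = [0/1, 1/10)
  'e': [0/1 + 1/1*1/10, 0/1 + 1/1*1/2) = [1/10, 1/2)
  'a': [0/1 + 1/1*1/2, 0/1 + 1/1*1/1) = [1/2, 1/1) <- contains code 21/40
  emit 'a', narrow to [1/2, 1/1)
Step 2: interval [1/2, 1/1), width = 1/1 - 1/2 = 1/2
  'f': [1/2 + 1/2*0/1, 1/2 + 1/2*1/10) = [1/2, 11/20) <- contains code 21/40
  'e': [1/2 + 1/2*1/10, 1/2 + 1/2*1/2) = [11/20, 3/4)
  'a': [1/2 + 1/2*1/2, 1/2 + 1/2*1/1) = [3/4, 1/1)
  emit 'f', narrow to [1/2, 11/20)

Answer: 1/2 11/20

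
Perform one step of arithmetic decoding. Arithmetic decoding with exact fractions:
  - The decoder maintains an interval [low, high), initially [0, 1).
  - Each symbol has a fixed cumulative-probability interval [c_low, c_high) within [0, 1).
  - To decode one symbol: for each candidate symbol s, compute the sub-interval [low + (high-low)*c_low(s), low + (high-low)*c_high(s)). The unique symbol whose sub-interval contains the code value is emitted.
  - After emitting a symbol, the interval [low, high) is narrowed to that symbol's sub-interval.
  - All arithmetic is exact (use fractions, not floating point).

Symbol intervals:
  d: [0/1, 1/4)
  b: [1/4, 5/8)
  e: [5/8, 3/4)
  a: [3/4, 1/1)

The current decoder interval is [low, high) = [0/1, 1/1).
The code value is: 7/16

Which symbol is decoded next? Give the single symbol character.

Answer: b

Derivation:
Interval width = high − low = 1/1 − 0/1 = 1/1
Scaled code = (code − low) / width = (7/16 − 0/1) / 1/1 = 7/16
  d: [0/1, 1/4) 
  b: [1/4, 5/8) ← scaled code falls here ✓
  e: [5/8, 3/4) 
  a: [3/4, 1/1) 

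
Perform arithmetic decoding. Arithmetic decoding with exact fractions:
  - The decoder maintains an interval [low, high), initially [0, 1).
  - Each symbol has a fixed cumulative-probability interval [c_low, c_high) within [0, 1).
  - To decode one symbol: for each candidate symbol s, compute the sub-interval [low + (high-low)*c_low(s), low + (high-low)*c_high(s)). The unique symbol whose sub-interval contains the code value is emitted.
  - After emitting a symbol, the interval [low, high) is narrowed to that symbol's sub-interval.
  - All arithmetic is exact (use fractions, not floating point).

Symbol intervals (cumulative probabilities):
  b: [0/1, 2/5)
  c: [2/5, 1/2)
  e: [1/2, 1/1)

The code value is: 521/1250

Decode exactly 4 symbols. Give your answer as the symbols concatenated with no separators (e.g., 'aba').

Step 1: interval [0/1, 1/1), width = 1/1 - 0/1 = 1/1
  'b': [0/1 + 1/1*0/1, 0/1 + 1/1*2/5) = [0/1, 2/5)
  'c': [0/1 + 1/1*2/5, 0/1 + 1/1*1/2) = [2/5, 1/2) <- contains code 521/1250
  'e': [0/1 + 1/1*1/2, 0/1 + 1/1*1/1) = [1/2, 1/1)
  emit 'c', narrow to [2/5, 1/2)
Step 2: interval [2/5, 1/2), width = 1/2 - 2/5 = 1/10
  'b': [2/5 + 1/10*0/1, 2/5 + 1/10*2/5) = [2/5, 11/25) <- contains code 521/1250
  'c': [2/5 + 1/10*2/5, 2/5 + 1/10*1/2) = [11/25, 9/20)
  'e': [2/5 + 1/10*1/2, 2/5 + 1/10*1/1) = [9/20, 1/2)
  emit 'b', narrow to [2/5, 11/25)
Step 3: interval [2/5, 11/25), width = 11/25 - 2/5 = 1/25
  'b': [2/5 + 1/25*0/1, 2/5 + 1/25*2/5) = [2/5, 52/125)
  'c': [2/5 + 1/25*2/5, 2/5 + 1/25*1/2) = [52/125, 21/50) <- contains code 521/1250
  'e': [2/5 + 1/25*1/2, 2/5 + 1/25*1/1) = [21/50, 11/25)
  emit 'c', narrow to [52/125, 21/50)
Step 4: interval [52/125, 21/50), width = 21/50 - 52/125 = 1/250
  'b': [52/125 + 1/250*0/1, 52/125 + 1/250*2/5) = [52/125, 261/625) <- contains code 521/1250
  'c': [52/125 + 1/250*2/5, 52/125 + 1/250*1/2) = [261/625, 209/500)
  'e': [52/125 + 1/250*1/2, 52/125 + 1/250*1/1) = [209/500, 21/50)
  emit 'b', narrow to [52/125, 261/625)

Answer: cbcb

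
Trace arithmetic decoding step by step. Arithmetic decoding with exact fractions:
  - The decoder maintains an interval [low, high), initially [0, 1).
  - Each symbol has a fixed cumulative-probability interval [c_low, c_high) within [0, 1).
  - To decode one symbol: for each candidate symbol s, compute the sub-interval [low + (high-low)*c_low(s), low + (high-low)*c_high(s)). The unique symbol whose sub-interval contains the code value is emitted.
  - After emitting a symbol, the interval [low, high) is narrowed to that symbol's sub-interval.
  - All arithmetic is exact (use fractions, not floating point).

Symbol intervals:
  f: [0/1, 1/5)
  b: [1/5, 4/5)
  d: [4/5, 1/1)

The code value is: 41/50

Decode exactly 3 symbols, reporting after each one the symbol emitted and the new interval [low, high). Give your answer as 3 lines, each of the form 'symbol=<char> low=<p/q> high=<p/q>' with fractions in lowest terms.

Step 1: interval [0/1, 1/1), width = 1/1 - 0/1 = 1/1
  'f': [0/1 + 1/1*0/1, 0/1 + 1/1*1/5) = [0/1, 1/5)
  'b': [0/1 + 1/1*1/5, 0/1 + 1/1*4/5) = [1/5, 4/5)
  'd': [0/1 + 1/1*4/5, 0/1 + 1/1*1/1) = [4/5, 1/1) <- contains code 41/50
  emit 'd', narrow to [4/5, 1/1)
Step 2: interval [4/5, 1/1), width = 1/1 - 4/5 = 1/5
  'f': [4/5 + 1/5*0/1, 4/5 + 1/5*1/5) = [4/5, 21/25) <- contains code 41/50
  'b': [4/5 + 1/5*1/5, 4/5 + 1/5*4/5) = [21/25, 24/25)
  'd': [4/5 + 1/5*4/5, 4/5 + 1/5*1/1) = [24/25, 1/1)
  emit 'f', narrow to [4/5, 21/25)
Step 3: interval [4/5, 21/25), width = 21/25 - 4/5 = 1/25
  'f': [4/5 + 1/25*0/1, 4/5 + 1/25*1/5) = [4/5, 101/125)
  'b': [4/5 + 1/25*1/5, 4/5 + 1/25*4/5) = [101/125, 104/125) <- contains code 41/50
  'd': [4/5 + 1/25*4/5, 4/5 + 1/25*1/1) = [104/125, 21/25)
  emit 'b', narrow to [101/125, 104/125)

Answer: symbol=d low=4/5 high=1/1
symbol=f low=4/5 high=21/25
symbol=b low=101/125 high=104/125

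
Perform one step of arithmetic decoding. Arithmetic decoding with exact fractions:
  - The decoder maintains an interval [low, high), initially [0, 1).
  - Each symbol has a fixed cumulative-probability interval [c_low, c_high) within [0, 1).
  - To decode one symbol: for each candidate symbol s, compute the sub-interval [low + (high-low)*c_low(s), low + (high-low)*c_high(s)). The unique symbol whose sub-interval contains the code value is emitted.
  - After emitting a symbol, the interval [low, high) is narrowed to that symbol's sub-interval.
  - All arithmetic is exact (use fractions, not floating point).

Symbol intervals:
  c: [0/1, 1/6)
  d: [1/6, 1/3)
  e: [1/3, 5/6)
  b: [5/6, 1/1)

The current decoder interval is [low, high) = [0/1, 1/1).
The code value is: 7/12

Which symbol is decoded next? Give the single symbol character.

Answer: e

Derivation:
Interval width = high − low = 1/1 − 0/1 = 1/1
Scaled code = (code − low) / width = (7/12 − 0/1) / 1/1 = 7/12
  c: [0/1, 1/6) 
  d: [1/6, 1/3) 
  e: [1/3, 5/6) ← scaled code falls here ✓
  b: [5/6, 1/1) 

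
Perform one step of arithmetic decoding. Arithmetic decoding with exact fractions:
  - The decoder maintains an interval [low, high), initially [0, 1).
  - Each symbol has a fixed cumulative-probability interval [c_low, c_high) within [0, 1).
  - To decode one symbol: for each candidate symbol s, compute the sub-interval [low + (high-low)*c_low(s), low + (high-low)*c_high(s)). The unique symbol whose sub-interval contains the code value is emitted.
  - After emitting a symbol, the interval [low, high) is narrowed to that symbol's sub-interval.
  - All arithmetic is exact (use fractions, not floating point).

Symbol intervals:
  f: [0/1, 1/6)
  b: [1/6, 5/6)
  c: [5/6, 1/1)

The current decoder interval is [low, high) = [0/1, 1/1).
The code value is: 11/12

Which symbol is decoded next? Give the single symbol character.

Answer: c

Derivation:
Interval width = high − low = 1/1 − 0/1 = 1/1
Scaled code = (code − low) / width = (11/12 − 0/1) / 1/1 = 11/12
  f: [0/1, 1/6) 
  b: [1/6, 5/6) 
  c: [5/6, 1/1) ← scaled code falls here ✓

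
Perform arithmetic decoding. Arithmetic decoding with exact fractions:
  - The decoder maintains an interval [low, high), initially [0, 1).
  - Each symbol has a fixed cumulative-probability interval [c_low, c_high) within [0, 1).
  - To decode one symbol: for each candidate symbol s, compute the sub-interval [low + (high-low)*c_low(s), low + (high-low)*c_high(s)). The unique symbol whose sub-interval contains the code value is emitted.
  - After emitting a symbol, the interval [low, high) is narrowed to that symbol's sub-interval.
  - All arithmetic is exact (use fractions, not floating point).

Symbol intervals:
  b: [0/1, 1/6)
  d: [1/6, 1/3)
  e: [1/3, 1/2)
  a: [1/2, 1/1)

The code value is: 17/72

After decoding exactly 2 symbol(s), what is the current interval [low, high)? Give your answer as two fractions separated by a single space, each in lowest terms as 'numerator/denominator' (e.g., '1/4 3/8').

Answer: 2/9 1/4

Derivation:
Step 1: interval [0/1, 1/1), width = 1/1 - 0/1 = 1/1
  'b': [0/1 + 1/1*0/1, 0/1 + 1/1*1/6) = [0/1, 1/6)
  'd': [0/1 + 1/1*1/6, 0/1 + 1/1*1/3) = [1/6, 1/3) <- contains code 17/72
  'e': [0/1 + 1/1*1/3, 0/1 + 1/1*1/2) = [1/3, 1/2)
  'a': [0/1 + 1/1*1/2, 0/1 + 1/1*1/1) = [1/2, 1/1)
  emit 'd', narrow to [1/6, 1/3)
Step 2: interval [1/6, 1/3), width = 1/3 - 1/6 = 1/6
  'b': [1/6 + 1/6*0/1, 1/6 + 1/6*1/6) = [1/6, 7/36)
  'd': [1/6 + 1/6*1/6, 1/6 + 1/6*1/3) = [7/36, 2/9)
  'e': [1/6 + 1/6*1/3, 1/6 + 1/6*1/2) = [2/9, 1/4) <- contains code 17/72
  'a': [1/6 + 1/6*1/2, 1/6 + 1/6*1/1) = [1/4, 1/3)
  emit 'e', narrow to [2/9, 1/4)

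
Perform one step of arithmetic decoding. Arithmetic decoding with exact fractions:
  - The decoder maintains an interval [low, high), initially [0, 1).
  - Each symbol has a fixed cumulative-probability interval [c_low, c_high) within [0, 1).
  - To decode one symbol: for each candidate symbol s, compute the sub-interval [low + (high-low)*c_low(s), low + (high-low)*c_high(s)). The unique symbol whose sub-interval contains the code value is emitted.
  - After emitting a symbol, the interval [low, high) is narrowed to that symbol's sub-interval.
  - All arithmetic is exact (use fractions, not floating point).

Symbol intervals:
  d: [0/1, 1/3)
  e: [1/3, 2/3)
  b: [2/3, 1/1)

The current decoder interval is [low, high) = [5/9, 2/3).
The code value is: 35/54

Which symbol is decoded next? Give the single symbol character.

Answer: b

Derivation:
Interval width = high − low = 2/3 − 5/9 = 1/9
Scaled code = (code − low) / width = (35/54 − 5/9) / 1/9 = 5/6
  d: [0/1, 1/3) 
  e: [1/3, 2/3) 
  b: [2/3, 1/1) ← scaled code falls here ✓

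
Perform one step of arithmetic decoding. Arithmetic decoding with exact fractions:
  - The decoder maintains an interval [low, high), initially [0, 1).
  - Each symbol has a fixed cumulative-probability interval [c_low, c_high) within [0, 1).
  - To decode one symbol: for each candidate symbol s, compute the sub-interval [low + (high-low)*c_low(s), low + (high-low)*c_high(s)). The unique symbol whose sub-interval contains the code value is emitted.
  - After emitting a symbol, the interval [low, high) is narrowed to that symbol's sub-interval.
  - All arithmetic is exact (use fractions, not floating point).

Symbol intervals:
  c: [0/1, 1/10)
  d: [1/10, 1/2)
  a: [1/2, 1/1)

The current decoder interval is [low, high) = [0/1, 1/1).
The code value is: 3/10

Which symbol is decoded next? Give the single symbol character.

Answer: d

Derivation:
Interval width = high − low = 1/1 − 0/1 = 1/1
Scaled code = (code − low) / width = (3/10 − 0/1) / 1/1 = 3/10
  c: [0/1, 1/10) 
  d: [1/10, 1/2) ← scaled code falls here ✓
  a: [1/2, 1/1) 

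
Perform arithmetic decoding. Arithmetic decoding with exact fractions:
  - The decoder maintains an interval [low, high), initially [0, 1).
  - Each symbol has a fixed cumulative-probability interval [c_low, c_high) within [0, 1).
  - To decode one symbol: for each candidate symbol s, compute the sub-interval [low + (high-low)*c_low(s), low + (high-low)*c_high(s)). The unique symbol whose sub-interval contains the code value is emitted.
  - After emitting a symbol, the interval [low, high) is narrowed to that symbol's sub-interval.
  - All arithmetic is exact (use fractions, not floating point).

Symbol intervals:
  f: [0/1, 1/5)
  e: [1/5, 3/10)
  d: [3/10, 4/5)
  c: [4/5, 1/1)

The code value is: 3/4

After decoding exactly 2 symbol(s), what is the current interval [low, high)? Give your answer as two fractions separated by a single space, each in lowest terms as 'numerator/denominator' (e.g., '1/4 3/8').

Step 1: interval [0/1, 1/1), width = 1/1 - 0/1 = 1/1
  'f': [0/1 + 1/1*0/1, 0/1 + 1/1*1/5) = [0/1, 1/5)
  'e': [0/1 + 1/1*1/5, 0/1 + 1/1*3/10) = [1/5, 3/10)
  'd': [0/1 + 1/1*3/10, 0/1 + 1/1*4/5) = [3/10, 4/5) <- contains code 3/4
  'c': [0/1 + 1/1*4/5, 0/1 + 1/1*1/1) = [4/5, 1/1)
  emit 'd', narrow to [3/10, 4/5)
Step 2: interval [3/10, 4/5), width = 4/5 - 3/10 = 1/2
  'f': [3/10 + 1/2*0/1, 3/10 + 1/2*1/5) = [3/10, 2/5)
  'e': [3/10 + 1/2*1/5, 3/10 + 1/2*3/10) = [2/5, 9/20)
  'd': [3/10 + 1/2*3/10, 3/10 + 1/2*4/5) = [9/20, 7/10)
  'c': [3/10 + 1/2*4/5, 3/10 + 1/2*1/1) = [7/10, 4/5) <- contains code 3/4
  emit 'c', narrow to [7/10, 4/5)

Answer: 7/10 4/5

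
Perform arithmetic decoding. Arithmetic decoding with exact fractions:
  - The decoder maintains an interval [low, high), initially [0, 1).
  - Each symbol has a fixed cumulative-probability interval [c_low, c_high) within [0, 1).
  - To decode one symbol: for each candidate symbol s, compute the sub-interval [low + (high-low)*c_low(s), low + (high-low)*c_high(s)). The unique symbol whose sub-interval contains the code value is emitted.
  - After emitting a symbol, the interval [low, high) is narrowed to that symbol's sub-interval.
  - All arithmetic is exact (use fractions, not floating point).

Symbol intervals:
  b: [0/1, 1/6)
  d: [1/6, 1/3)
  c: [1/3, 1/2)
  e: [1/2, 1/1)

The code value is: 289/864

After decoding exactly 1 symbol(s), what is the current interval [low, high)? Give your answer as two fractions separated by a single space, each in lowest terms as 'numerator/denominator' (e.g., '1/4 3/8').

Step 1: interval [0/1, 1/1), width = 1/1 - 0/1 = 1/1
  'b': [0/1 + 1/1*0/1, 0/1 + 1/1*1/6) = [0/1, 1/6)
  'd': [0/1 + 1/1*1/6, 0/1 + 1/1*1/3) = [1/6, 1/3)
  'c': [0/1 + 1/1*1/3, 0/1 + 1/1*1/2) = [1/3, 1/2) <- contains code 289/864
  'e': [0/1 + 1/1*1/2, 0/1 + 1/1*1/1) = [1/2, 1/1)
  emit 'c', narrow to [1/3, 1/2)

Answer: 1/3 1/2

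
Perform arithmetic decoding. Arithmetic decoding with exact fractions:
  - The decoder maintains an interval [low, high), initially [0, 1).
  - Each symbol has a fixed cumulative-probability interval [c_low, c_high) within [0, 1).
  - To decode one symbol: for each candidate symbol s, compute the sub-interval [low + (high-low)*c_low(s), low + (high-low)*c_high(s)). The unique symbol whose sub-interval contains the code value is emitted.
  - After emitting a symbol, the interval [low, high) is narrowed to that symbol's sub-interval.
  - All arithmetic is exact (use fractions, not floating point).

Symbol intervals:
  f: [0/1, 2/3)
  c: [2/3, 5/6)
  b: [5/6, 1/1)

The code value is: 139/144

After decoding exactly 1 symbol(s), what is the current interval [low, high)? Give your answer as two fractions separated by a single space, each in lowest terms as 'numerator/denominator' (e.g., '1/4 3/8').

Step 1: interval [0/1, 1/1), width = 1/1 - 0/1 = 1/1
  'f': [0/1 + 1/1*0/1, 0/1 + 1/1*2/3) = [0/1, 2/3)
  'c': [0/1 + 1/1*2/3, 0/1 + 1/1*5/6) = [2/3, 5/6)
  'b': [0/1 + 1/1*5/6, 0/1 + 1/1*1/1) = [5/6, 1/1) <- contains code 139/144
  emit 'b', narrow to [5/6, 1/1)

Answer: 5/6 1/1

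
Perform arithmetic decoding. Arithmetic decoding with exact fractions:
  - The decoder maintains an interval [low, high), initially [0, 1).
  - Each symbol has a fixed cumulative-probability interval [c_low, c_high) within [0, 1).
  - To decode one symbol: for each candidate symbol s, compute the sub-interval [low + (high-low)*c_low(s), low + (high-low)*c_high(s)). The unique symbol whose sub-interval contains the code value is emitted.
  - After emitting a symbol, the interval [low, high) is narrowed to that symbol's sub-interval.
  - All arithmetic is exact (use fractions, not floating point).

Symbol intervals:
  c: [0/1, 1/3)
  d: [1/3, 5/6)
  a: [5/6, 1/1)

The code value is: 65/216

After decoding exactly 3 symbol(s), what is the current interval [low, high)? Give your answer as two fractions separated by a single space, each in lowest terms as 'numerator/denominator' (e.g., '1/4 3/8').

Step 1: interval [0/1, 1/1), width = 1/1 - 0/1 = 1/1
  'c': [0/1 + 1/1*0/1, 0/1 + 1/1*1/3) = [0/1, 1/3) <- contains code 65/216
  'd': [0/1 + 1/1*1/3, 0/1 + 1/1*5/6) = [1/3, 5/6)
  'a': [0/1 + 1/1*5/6, 0/1 + 1/1*1/1) = [5/6, 1/1)
  emit 'c', narrow to [0/1, 1/3)
Step 2: interval [0/1, 1/3), width = 1/3 - 0/1 = 1/3
  'c': [0/1 + 1/3*0/1, 0/1 + 1/3*1/3) = [0/1, 1/9)
  'd': [0/1 + 1/3*1/3, 0/1 + 1/3*5/6) = [1/9, 5/18)
  'a': [0/1 + 1/3*5/6, 0/1 + 1/3*1/1) = [5/18, 1/3) <- contains code 65/216
  emit 'a', narrow to [5/18, 1/3)
Step 3: interval [5/18, 1/3), width = 1/3 - 5/18 = 1/18
  'c': [5/18 + 1/18*0/1, 5/18 + 1/18*1/3) = [5/18, 8/27)
  'd': [5/18 + 1/18*1/3, 5/18 + 1/18*5/6) = [8/27, 35/108) <- contains code 65/216
  'a': [5/18 + 1/18*5/6, 5/18 + 1/18*1/1) = [35/108, 1/3)
  emit 'd', narrow to [8/27, 35/108)

Answer: 8/27 35/108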